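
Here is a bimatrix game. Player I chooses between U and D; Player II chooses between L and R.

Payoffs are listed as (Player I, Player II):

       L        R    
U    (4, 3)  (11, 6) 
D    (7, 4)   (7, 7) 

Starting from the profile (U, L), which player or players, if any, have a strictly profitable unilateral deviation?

Player I at (U, L) earns 4; deviating to D yields 7 — a strict improvement.
Player II earns 3; deviating to R yields 6 — a strict improvement.
Both Player I and Player II have strictly profitable deviations.

Both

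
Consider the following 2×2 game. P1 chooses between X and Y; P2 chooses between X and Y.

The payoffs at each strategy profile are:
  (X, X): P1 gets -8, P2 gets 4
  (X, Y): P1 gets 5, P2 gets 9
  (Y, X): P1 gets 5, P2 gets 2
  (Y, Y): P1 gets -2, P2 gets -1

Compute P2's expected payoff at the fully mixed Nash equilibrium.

11/4

First find x, the probability P1 plays X, from P2's indifference between X and Y: 4x + 2(1−x) = 9x − (1−x), giving x = 3/8.
Since P2 is indifferent in equilibrium, P2's expected payoff equals the payoff from either column against (3/8, 5/8). Using X: 4(3/8) + 2(5/8) = 11/4.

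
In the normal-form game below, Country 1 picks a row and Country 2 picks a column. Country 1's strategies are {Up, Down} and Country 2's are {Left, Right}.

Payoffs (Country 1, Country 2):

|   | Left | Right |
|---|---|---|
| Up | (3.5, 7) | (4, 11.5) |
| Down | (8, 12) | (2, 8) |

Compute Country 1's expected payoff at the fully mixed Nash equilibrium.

50/13

First find y, the probability Country 2 plays Left, from Country 1's indifference between Up and Down: 3.5y + 4(1−y) = 8y + 2(1−y), giving y = 4/13.
Since Country 1 is indifferent in equilibrium, Country 1's expected payoff equals the payoff from either row against (4/13, 9/13). Using Up: 3.5(4/13) + 4(9/13) = 50/13.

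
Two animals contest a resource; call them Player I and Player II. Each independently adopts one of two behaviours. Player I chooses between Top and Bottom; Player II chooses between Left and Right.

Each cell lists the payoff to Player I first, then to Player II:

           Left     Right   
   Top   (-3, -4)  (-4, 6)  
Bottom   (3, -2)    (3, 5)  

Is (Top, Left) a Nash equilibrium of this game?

At (Top, Left), Player I earns -3; switching to Bottom would give 3, so Player I would deviate.
Player II earns -4; switching to Right would give 6, so Player II would deviate.
Since at least one player can profitably deviate, this is not a Nash equilibrium.

No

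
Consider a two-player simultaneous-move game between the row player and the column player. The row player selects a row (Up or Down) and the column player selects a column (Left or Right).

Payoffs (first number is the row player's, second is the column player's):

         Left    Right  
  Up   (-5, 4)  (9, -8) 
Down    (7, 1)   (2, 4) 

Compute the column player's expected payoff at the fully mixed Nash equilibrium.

First find p, the probability the row player plays Up, from the column player's indifference between Left and Right: 4p + (1−p) = −8p + 4(1−p), giving p = 1/5.
Since the column player is indifferent in equilibrium, the column player's expected payoff equals the payoff from either column against (1/5, 4/5). Using Left: 4(1/5) + (4/5) = 8/5.

8/5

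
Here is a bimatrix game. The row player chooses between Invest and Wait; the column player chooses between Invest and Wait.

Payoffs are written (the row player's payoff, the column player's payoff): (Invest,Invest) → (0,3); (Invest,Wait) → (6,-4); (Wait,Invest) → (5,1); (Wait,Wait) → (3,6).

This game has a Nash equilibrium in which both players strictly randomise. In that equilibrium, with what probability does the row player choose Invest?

5/12

Let p be the probability that the row player plays Invest. In a completely mixed equilibrium, the column player must be indifferent between Invest and Wait.
The column player's expected payoff from Invest is 3p + (1−p); from Wait it is −4p + 6(1−p).
Setting these equal: 2p + 1 = −10p + 6, so p = 5/12.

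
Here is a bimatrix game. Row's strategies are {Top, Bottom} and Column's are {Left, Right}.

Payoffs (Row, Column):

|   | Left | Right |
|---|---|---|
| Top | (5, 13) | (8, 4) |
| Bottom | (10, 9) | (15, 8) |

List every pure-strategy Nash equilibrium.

(Top, Left): Row prefers Bottom (10 > 5) — not an equilibrium.
(Top, Right): Row prefers Bottom (15 > 8); Column prefers Left (13 > 4) — not an equilibrium.
(Bottom, Left): Row gets 10 ≥ 5 from Top, and Column gets 9 ≥ 8 from Right — Nash equilibrium.
(Bottom, Right): Column prefers Left (9 > 8) — not an equilibrium.

(Bottom, Left)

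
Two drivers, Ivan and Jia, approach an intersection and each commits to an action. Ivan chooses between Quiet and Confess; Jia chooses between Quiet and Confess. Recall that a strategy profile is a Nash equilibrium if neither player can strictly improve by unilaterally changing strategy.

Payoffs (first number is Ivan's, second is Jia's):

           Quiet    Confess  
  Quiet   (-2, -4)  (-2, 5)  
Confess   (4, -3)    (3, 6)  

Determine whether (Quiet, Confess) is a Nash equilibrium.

No

At (Quiet, Confess), Ivan earns -2; switching to Confess would give 3, so Ivan would deviate.
Jia earns 5; switching to Quiet would give -4, so Jia has no profitable deviation.
Since at least one player can profitably deviate, this is not a Nash equilibrium.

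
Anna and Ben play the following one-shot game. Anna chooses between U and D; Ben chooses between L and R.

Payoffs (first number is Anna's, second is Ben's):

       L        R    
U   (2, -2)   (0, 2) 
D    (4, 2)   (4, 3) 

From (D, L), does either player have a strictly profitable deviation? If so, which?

Anna at (D, L) earns 4; deviating to U yields 2 — not better.
Ben earns 2; deviating to R yields 3 — a strict improvement.
Only Ben has a strictly profitable deviation.

Ben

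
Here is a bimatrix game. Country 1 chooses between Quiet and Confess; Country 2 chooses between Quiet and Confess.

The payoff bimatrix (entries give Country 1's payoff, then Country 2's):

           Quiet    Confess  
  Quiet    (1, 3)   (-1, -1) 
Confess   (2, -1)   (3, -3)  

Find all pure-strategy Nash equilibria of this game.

(Quiet, Quiet): Country 1 prefers Confess (2 > 1) — not an equilibrium.
(Quiet, Confess): Country 1 prefers Confess (3 > -1); Country 2 prefers Quiet (3 > -1) — not an equilibrium.
(Confess, Quiet): Country 1 gets 2 ≥ 1 from Quiet, and Country 2 gets -1 ≥ -3 from Confess — Nash equilibrium.
(Confess, Confess): Country 2 prefers Quiet (-1 > -3) — not an equilibrium.

(Confess, Quiet)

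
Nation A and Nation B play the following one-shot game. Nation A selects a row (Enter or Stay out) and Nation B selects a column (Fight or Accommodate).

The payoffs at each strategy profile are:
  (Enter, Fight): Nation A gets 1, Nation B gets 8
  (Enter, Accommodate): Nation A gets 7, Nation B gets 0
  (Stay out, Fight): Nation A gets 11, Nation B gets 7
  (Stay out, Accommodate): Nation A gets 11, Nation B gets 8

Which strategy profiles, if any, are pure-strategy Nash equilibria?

(Stay out, Accommodate)

(Enter, Fight): Nation A prefers Stay out (11 > 1) — not an equilibrium.
(Enter, Accommodate): Nation A prefers Stay out (11 > 7); Nation B prefers Fight (8 > 0) — not an equilibrium.
(Stay out, Fight): Nation B prefers Accommodate (8 > 7) — not an equilibrium.
(Stay out, Accommodate): Nation A gets 11 ≥ 7 from Enter, and Nation B gets 8 ≥ 7 from Fight — Nash equilibrium.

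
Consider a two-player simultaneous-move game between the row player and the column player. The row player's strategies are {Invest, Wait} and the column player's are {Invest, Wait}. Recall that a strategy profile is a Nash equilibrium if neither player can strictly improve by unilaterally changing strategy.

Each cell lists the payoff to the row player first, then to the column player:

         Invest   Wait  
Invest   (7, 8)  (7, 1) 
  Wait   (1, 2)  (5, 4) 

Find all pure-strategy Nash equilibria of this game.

(Invest, Invest)

(Invest, Invest): the row player gets 7 ≥ 1 from Wait, and the column player gets 8 ≥ 1 from Wait — Nash equilibrium.
(Invest, Wait): the column player prefers Invest (8 > 1) — not an equilibrium.
(Wait, Invest): the row player prefers Invest (7 > 1); the column player prefers Wait (4 > 2) — not an equilibrium.
(Wait, Wait): the row player prefers Invest (7 > 5) — not an equilibrium.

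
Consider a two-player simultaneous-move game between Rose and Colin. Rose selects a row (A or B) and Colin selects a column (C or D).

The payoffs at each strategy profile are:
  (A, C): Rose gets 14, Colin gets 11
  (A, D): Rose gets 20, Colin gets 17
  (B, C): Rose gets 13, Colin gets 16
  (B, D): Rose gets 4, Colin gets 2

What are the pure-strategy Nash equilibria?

(A, D)

(A, C): Colin prefers D (17 > 11) — not an equilibrium.
(A, D): Rose gets 20 ≥ 4 from B, and Colin gets 17 ≥ 11 from C — Nash equilibrium.
(B, C): Rose prefers A (14 > 13) — not an equilibrium.
(B, D): Rose prefers A (20 > 4); Colin prefers C (16 > 2) — not an equilibrium.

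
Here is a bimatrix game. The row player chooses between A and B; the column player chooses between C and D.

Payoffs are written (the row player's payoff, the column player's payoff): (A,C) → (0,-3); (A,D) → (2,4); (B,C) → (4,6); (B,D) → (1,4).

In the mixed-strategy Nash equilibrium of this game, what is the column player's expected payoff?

4

First find x, the probability the row player plays A, from the column player's indifference between C and D: −3x + 6(1−x) = 4x + 4(1−x), giving x = 2/9.
Since the column player is indifferent in equilibrium, the column player's expected payoff equals the payoff from either column against (2/9, 7/9). Using C: −3(2/9) + 6(7/9) = 4.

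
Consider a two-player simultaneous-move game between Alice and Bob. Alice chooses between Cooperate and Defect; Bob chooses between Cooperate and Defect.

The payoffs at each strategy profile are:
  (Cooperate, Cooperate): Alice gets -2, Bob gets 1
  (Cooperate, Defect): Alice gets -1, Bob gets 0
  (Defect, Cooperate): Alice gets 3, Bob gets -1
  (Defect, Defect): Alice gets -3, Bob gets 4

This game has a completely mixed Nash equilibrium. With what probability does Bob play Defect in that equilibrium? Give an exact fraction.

Let q be the probability that Bob plays Cooperate. In a completely mixed equilibrium, Alice must be indifferent between Cooperate and Defect.
Alice's expected payoff from Cooperate is −2q − (1−q); from Defect it is 3q − 3(1−q).
Setting these equal: −q − 1 = 6q − 3, so q = 2/7.
Therefore Bob plays Defect with probability 1 − 2/7 = 5/7.

5/7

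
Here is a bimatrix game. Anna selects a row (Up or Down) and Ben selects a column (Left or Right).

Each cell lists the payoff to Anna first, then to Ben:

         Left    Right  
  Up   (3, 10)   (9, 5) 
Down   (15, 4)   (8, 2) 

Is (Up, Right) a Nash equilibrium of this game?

No

At (Up, Right), Anna earns 9; switching to Down would give 8, so Anna has no profitable deviation.
Ben earns 5; switching to Left would give 10, so Ben would deviate.
Since at least one player can profitably deviate, this is not a Nash equilibrium.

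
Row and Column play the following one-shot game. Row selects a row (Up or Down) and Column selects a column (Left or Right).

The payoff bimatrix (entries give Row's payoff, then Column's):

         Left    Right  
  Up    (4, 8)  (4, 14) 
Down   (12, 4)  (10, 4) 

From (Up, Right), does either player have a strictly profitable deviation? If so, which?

Row

Row at (Up, Right) earns 4; deviating to Down yields 10 — a strict improvement.
Column earns 14; deviating to Left yields 8 — not better.
Only Row has a strictly profitable deviation.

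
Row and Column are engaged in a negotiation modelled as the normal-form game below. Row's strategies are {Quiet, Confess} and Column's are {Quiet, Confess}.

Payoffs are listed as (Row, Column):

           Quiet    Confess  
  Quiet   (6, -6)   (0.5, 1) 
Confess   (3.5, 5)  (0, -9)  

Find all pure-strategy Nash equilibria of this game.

(Quiet, Quiet): Column prefers Confess (1 > -6) — not an equilibrium.
(Quiet, Confess): Row gets 0.5 ≥ 0 from Confess, and Column gets 1 ≥ -6 from Quiet — Nash equilibrium.
(Confess, Quiet): Row prefers Quiet (6 > 3.5) — not an equilibrium.
(Confess, Confess): Row prefers Quiet (0.5 > 0); Column prefers Quiet (5 > -9) — not an equilibrium.

(Quiet, Confess)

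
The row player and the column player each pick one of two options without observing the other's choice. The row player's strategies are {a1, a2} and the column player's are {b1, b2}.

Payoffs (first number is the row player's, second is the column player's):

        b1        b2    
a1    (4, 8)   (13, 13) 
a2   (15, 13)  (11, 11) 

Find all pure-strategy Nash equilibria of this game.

(a1, b2) and (a2, b1)

(a1, b1): the row player prefers a2 (15 > 4); the column player prefers b2 (13 > 8) — not an equilibrium.
(a1, b2): the row player gets 13 ≥ 11 from a2, and the column player gets 13 ≥ 8 from b1 — Nash equilibrium.
(a2, b1): the row player gets 15 ≥ 4 from a1, and the column player gets 13 ≥ 11 from b2 — Nash equilibrium.
(a2, b2): the row player prefers a1 (13 > 11); the column player prefers b1 (13 > 11) — not an equilibrium.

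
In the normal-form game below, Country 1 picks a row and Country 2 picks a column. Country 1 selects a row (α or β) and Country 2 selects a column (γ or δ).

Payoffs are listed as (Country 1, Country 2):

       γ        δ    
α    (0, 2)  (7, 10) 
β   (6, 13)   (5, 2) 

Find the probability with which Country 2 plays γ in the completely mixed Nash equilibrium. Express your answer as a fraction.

Let c be the probability that Country 2 plays γ. In a completely mixed equilibrium, Country 1 must be indifferent between α and β.
Country 1's expected payoff from α is 7(1−c); from β it is 6c + 5(1−c).
Setting these equal: −7c + 7 = c + 5, so c = 1/4.

1/4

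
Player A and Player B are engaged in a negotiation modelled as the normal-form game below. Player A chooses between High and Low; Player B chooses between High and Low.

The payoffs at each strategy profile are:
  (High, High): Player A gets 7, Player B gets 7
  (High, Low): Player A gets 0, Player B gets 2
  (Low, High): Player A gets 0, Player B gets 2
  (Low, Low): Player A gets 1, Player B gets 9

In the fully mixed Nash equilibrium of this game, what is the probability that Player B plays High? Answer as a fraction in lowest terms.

1/8

Let q be the probability that Player B plays High. In a completely mixed equilibrium, Player A must be indifferent between High and Low.
Player A's expected payoff from High is 7q; from Low it is (1−q).
Setting these equal: 7q = −q + 1, so q = 1/8.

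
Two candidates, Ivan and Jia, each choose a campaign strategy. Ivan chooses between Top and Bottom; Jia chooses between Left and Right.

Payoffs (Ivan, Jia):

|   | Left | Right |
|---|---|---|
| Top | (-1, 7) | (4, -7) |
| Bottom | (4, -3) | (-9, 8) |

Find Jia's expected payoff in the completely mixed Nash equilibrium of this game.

First find x, the probability Ivan plays Top, from Jia's indifference between Left and Right: 7x − 3(1−x) = −7x + 8(1−x), giving x = 11/25.
Since Jia is indifferent in equilibrium, Jia's expected payoff equals the payoff from either column against (11/25, 14/25). Using Left: 7(11/25) − 3(14/25) = 7/5.

7/5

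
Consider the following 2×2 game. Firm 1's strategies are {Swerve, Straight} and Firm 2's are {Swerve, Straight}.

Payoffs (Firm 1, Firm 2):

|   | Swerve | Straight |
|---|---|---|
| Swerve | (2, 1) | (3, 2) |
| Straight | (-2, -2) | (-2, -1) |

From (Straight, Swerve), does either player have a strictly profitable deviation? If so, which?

Both

Firm 1 at (Straight, Swerve) earns -2; deviating to Swerve yields 2 — a strict improvement.
Firm 2 earns -2; deviating to Straight yields -1 — a strict improvement.
Both Firm 1 and Firm 2 have strictly profitable deviations.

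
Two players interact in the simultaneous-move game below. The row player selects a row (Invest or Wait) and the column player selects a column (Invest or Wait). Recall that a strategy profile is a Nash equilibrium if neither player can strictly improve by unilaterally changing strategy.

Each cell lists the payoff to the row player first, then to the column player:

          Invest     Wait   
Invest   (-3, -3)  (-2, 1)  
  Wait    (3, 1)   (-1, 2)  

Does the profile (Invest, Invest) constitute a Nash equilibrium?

No

At (Invest, Invest), the row player earns -3; switching to Wait would give 3, so the row player would deviate.
The column player earns -3; switching to Wait would give 1, so the column player would deviate.
Since at least one player can profitably deviate, this is not a Nash equilibrium.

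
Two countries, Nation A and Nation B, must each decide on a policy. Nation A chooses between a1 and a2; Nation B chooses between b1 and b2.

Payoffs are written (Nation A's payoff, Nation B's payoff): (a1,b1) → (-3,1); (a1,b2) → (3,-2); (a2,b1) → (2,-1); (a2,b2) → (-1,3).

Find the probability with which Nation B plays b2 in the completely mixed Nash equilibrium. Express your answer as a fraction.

Let y be the probability that Nation B plays b1. In a completely mixed equilibrium, Nation A must be indifferent between a1 and a2.
Nation A's expected payoff from a1 is −3y + 3(1−y); from a2 it is 2y − (1−y).
Setting these equal: −6y + 3 = 3y − 1, so y = 4/9.
Therefore Nation B plays b2 with probability 1 − 4/9 = 5/9.

5/9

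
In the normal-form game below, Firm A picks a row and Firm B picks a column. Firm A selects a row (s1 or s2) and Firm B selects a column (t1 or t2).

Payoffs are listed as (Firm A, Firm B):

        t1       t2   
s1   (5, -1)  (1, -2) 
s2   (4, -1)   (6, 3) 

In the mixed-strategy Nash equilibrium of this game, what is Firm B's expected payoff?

-1

First find p, the probability Firm A plays s1, from Firm B's indifference between t1 and t2: −p − (1−p) = −2p + 3(1−p), giving p = 4/5.
Since Firm B is indifferent in equilibrium, Firm B's expected payoff equals the payoff from either column against (4/5, 1/5). Using t1: −(4/5) − (1/5) = -1.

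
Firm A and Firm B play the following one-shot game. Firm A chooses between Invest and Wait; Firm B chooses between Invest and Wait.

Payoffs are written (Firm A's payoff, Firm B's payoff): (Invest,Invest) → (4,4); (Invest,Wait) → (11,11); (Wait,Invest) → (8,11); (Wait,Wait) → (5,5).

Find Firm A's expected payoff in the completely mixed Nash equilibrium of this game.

First find q, the probability Firm B plays Invest, from Firm A's indifference between Invest and Wait: 4q + 11(1−q) = 8q + 5(1−q), giving q = 3/5.
Since Firm A is indifferent in equilibrium, Firm A's expected payoff equals the payoff from either row against (3/5, 2/5). Using Invest: 4(3/5) + 11(2/5) = 34/5.

34/5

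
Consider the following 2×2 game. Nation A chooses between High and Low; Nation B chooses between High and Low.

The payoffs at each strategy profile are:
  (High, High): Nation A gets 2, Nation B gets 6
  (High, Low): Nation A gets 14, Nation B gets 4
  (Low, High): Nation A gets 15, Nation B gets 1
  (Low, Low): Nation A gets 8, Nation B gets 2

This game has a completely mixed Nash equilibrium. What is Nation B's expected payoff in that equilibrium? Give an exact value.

First find x, the probability Nation A plays High, from Nation B's indifference between High and Low: 6x + (1−x) = 4x + 2(1−x), giving x = 1/3.
Since Nation B is indifferent in equilibrium, Nation B's expected payoff equals the payoff from either column against (1/3, 2/3). Using High: 6(1/3) + (2/3) = 8/3.

8/3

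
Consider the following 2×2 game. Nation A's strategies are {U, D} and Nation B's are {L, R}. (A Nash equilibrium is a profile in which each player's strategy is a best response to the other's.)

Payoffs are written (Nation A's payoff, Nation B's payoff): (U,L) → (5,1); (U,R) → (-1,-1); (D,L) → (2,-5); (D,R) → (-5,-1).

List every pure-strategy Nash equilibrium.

(U, L)

(U, L): Nation A gets 5 ≥ 2 from D, and Nation B gets 1 ≥ -1 from R — Nash equilibrium.
(U, R): Nation B prefers L (1 > -1) — not an equilibrium.
(D, L): Nation A prefers U (5 > 2); Nation B prefers R (-1 > -5) — not an equilibrium.
(D, R): Nation A prefers U (-1 > -5) — not an equilibrium.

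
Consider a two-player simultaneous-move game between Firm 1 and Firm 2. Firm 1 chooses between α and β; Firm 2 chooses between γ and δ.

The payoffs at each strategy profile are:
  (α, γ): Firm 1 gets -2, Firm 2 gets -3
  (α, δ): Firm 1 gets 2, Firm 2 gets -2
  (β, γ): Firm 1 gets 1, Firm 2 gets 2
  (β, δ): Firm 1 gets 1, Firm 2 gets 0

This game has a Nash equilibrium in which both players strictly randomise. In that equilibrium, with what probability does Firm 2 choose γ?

Let c be the probability that Firm 2 plays γ. In a completely mixed equilibrium, Firm 1 must be indifferent between α and β.
Firm 1's expected payoff from α is −2c + 2(1−c); from β it is c + (1−c).
Setting these equal: −4c + 2 = 1, so c = 1/4.

1/4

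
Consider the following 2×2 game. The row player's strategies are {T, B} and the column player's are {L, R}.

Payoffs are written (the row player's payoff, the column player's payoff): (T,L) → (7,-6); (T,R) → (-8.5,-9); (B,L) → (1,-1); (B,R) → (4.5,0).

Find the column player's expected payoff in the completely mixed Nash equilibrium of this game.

First find x, the probability the row player plays T, from the column player's indifference between L and R: −6x − (1−x) = −9x, giving x = 1/4.
Since the column player is indifferent in equilibrium, the column player's expected payoff equals the payoff from either column against (1/4, 3/4). Using L: −6(1/4) − (3/4) = -9/4.

-9/4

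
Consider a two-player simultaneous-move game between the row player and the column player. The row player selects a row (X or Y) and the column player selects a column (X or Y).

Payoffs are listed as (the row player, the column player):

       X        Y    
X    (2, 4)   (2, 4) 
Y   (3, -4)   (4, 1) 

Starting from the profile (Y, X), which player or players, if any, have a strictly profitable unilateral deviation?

The column player

The row player at (Y, X) earns 3; deviating to X yields 2 — not better.
The column player earns -4; deviating to Y yields 1 — a strict improvement.
Only the column player has a strictly profitable deviation.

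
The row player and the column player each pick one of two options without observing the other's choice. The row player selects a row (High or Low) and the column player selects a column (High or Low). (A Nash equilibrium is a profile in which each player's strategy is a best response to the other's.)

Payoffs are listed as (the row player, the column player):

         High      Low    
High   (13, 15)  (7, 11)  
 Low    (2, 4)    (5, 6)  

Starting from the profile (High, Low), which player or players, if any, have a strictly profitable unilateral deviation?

The column player

The row player at (High, Low) earns 7; deviating to Low yields 5 — not better.
The column player earns 11; deviating to High yields 15 — a strict improvement.
Only the column player has a strictly profitable deviation.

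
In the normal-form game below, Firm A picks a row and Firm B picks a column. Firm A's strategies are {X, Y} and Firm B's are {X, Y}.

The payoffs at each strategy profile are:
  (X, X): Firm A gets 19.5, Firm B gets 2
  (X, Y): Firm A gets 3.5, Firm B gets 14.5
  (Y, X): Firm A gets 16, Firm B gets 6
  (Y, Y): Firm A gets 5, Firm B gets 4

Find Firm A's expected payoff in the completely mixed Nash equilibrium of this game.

83/10

First find y, the probability Firm B plays X, from Firm A's indifference between X and Y: 19.5y + 3.5(1−y) = 16y + 5(1−y), giving y = 3/10.
Since Firm A is indifferent in equilibrium, Firm A's expected payoff equals the payoff from either row against (3/10, 7/10). Using X: 19.5(3/10) + 3.5(7/10) = 83/10.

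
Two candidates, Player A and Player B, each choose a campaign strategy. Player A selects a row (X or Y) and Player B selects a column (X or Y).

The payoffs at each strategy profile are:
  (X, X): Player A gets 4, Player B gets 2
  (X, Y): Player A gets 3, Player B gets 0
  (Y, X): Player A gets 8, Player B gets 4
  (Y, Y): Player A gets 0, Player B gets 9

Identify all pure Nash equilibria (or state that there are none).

none

(X, X): Player A prefers Y (8 > 4) — not an equilibrium.
(X, Y): Player B prefers X (2 > 0) — not an equilibrium.
(Y, X): Player B prefers Y (9 > 4) — not an equilibrium.
(Y, Y): Player A prefers X (3 > 0) — not an equilibrium.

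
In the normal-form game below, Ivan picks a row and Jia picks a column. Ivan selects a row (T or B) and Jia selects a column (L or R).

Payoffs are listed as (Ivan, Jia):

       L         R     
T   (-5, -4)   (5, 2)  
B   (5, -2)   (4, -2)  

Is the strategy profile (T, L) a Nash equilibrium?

At (T, L), Ivan earns -5; switching to B would give 5, so Ivan would deviate.
Jia earns -4; switching to R would give 2, so Jia would deviate.
Since at least one player can profitably deviate, this is not a Nash equilibrium.

No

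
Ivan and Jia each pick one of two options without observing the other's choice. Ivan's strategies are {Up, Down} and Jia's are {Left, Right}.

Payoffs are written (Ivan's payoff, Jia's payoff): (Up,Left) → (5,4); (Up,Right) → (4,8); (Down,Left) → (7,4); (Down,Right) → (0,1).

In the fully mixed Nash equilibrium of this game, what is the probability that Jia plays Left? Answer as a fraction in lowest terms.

Let c be the probability that Jia plays Left. In a completely mixed equilibrium, Ivan must be indifferent between Up and Down.
Ivan's expected payoff from Up is 5c + 4(1−c); from Down it is 7c.
Setting these equal: c + 4 = 7c, so c = 2/3.

2/3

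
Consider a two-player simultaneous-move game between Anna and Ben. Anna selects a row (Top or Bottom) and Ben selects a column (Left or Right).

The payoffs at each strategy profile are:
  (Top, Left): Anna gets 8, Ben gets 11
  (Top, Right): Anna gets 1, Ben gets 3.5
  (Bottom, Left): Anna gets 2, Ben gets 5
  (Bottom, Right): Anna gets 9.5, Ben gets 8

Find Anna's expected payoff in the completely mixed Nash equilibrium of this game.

148/29

First find q, the probability Ben plays Left, from Anna's indifference between Top and Bottom: 8q + (1−q) = 2q + 9.5(1−q), giving q = 17/29.
Since Anna is indifferent in equilibrium, Anna's expected payoff equals the payoff from either row against (17/29, 12/29). Using Top: 8(17/29) + (12/29) = 148/29.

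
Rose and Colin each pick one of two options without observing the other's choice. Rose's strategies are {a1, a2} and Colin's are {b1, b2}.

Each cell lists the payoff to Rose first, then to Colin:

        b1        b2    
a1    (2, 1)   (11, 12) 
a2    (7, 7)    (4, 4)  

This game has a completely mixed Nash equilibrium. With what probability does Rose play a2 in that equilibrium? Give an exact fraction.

11/14

Let x be the probability that Rose plays a1. In a completely mixed equilibrium, Colin must be indifferent between b1 and b2.
Colin's expected payoff from b1 is x + 7(1−x); from b2 it is 12x + 4(1−x).
Setting these equal: −6x + 7 = 8x + 4, so x = 3/14.
Therefore Rose plays a2 with probability 1 − 3/14 = 11/14.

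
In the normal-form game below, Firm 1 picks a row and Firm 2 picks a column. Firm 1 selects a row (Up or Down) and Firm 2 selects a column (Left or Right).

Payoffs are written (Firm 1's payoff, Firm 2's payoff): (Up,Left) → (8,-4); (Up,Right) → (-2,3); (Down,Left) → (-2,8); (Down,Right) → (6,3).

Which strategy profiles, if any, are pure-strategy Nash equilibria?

none

(Up, Left): Firm 2 prefers Right (3 > -4) — not an equilibrium.
(Up, Right): Firm 1 prefers Down (6 > -2) — not an equilibrium.
(Down, Left): Firm 1 prefers Up (8 > -2) — not an equilibrium.
(Down, Right): Firm 2 prefers Left (8 > 3) — not an equilibrium.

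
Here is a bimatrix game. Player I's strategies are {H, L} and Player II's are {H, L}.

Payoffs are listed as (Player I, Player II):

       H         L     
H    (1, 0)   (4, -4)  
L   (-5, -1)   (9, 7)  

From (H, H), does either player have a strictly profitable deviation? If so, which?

Neither

Player I at (H, H) earns 1; deviating to L yields -5 — not better.
Player II earns 0; deviating to L yields -4 — not better.
Neither player can strictly improve; the profile is a Nash equilibrium.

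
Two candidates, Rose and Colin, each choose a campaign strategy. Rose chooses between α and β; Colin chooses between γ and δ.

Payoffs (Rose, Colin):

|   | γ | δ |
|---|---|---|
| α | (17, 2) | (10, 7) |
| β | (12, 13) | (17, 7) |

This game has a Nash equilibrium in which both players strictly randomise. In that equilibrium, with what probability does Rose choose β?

Let x be the probability that Rose plays α. In a completely mixed equilibrium, Colin must be indifferent between γ and δ.
Colin's expected payoff from γ is 2x + 13(1−x); from δ it is 7x + 7(1−x).
Setting these equal: −11x + 13 = 7, so x = 6/11.
Therefore Rose plays β with probability 1 − 6/11 = 5/11.

5/11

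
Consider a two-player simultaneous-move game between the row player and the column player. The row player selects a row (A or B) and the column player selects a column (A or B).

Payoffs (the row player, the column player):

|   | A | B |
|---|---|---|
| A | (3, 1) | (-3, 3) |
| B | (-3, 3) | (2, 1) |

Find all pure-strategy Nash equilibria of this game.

(A, A): the column player prefers B (3 > 1) — not an equilibrium.
(A, B): the row player prefers B (2 > -3) — not an equilibrium.
(B, A): the row player prefers A (3 > -3) — not an equilibrium.
(B, B): the column player prefers A (3 > 1) — not an equilibrium.

none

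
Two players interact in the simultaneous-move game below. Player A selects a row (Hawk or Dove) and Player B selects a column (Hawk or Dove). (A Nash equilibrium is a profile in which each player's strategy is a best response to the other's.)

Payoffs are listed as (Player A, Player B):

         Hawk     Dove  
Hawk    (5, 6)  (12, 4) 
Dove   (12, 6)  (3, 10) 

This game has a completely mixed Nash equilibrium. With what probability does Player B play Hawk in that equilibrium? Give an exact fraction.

Let q be the probability that Player B plays Hawk. In a completely mixed equilibrium, Player A must be indifferent between Hawk and Dove.
Player A's expected payoff from Hawk is 5q + 12(1−q); from Dove it is 12q + 3(1−q).
Setting these equal: −7q + 12 = 9q + 3, so q = 9/16.

9/16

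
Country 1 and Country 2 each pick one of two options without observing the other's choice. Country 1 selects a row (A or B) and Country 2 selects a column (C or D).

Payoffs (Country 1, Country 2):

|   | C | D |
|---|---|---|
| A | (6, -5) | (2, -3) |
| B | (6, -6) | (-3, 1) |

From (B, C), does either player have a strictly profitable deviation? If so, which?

Country 1 at (B, C) earns 6; deviating to A yields 6 — not better.
Country 2 earns -6; deviating to D yields 1 — a strict improvement.
Only Country 2 has a strictly profitable deviation.

Country 2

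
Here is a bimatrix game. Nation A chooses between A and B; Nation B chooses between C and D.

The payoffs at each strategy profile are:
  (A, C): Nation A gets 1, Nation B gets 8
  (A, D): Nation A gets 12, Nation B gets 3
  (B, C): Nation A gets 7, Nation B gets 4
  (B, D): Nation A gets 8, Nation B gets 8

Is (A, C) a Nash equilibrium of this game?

At (A, C), Nation A earns 1; switching to B would give 7, so Nation A would deviate.
Nation B earns 8; switching to D would give 3, so Nation B has no profitable deviation.
Since at least one player can profitably deviate, this is not a Nash equilibrium.

No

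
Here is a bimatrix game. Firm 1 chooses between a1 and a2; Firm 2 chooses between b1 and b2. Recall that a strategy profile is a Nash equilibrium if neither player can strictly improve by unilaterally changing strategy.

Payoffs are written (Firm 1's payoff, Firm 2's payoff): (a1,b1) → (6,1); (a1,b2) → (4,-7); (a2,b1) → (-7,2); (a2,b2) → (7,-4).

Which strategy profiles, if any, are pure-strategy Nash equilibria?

(a1, b1)

(a1, b1): Firm 1 gets 6 ≥ -7 from a2, and Firm 2 gets 1 ≥ -7 from b2 — Nash equilibrium.
(a1, b2): Firm 1 prefers a2 (7 > 4); Firm 2 prefers b1 (1 > -7) — not an equilibrium.
(a2, b1): Firm 1 prefers a1 (6 > -7) — not an equilibrium.
(a2, b2): Firm 2 prefers b1 (2 > -4) — not an equilibrium.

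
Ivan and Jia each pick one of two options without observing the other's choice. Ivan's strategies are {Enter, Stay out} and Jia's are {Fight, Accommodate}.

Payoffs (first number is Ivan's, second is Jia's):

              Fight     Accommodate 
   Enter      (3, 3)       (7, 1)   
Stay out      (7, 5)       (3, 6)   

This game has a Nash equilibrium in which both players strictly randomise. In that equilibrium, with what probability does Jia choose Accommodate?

1/2

Let q be the probability that Jia plays Fight. In a completely mixed equilibrium, Ivan must be indifferent between Enter and Stay out.
Ivan's expected payoff from Enter is 3q + 7(1−q); from Stay out it is 7q + 3(1−q).
Setting these equal: −4q + 7 = 4q + 3, so q = 1/2.
Therefore Jia plays Accommodate with probability 1 − 1/2 = 1/2.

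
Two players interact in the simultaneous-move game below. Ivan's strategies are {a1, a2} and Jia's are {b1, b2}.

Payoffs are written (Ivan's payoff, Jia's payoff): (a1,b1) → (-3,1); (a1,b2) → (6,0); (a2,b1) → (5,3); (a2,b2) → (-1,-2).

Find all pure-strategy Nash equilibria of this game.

(a1, b1): Ivan prefers a2 (5 > -3) — not an equilibrium.
(a1, b2): Jia prefers b1 (1 > 0) — not an equilibrium.
(a2, b1): Ivan gets 5 ≥ -3 from a1, and Jia gets 3 ≥ -2 from b2 — Nash equilibrium.
(a2, b2): Ivan prefers a1 (6 > -1); Jia prefers b1 (3 > -2) — not an equilibrium.

(a2, b1)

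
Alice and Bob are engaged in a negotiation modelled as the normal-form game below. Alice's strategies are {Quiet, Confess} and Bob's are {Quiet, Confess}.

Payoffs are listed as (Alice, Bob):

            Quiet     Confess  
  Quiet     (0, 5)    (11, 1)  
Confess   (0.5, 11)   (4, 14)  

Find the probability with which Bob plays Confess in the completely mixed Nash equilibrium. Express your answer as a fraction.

1/15

Let y be the probability that Bob plays Quiet. In a completely mixed equilibrium, Alice must be indifferent between Quiet and Confess.
Alice's expected payoff from Quiet is 11(1−y); from Confess it is 0.5y + 4(1−y).
Setting these equal: −11y + 11 = −3.5y + 4, so y = 14/15.
Therefore Bob plays Confess with probability 1 − 14/15 = 1/15.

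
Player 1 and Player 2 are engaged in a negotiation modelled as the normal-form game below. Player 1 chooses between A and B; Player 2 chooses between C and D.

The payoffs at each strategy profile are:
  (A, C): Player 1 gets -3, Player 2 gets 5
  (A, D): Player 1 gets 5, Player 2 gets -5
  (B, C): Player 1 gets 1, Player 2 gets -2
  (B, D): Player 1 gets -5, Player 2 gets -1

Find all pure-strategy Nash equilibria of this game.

(A, C): Player 1 prefers B (1 > -3) — not an equilibrium.
(A, D): Player 2 prefers C (5 > -5) — not an equilibrium.
(B, C): Player 2 prefers D (-1 > -2) — not an equilibrium.
(B, D): Player 1 prefers A (5 > -5) — not an equilibrium.

none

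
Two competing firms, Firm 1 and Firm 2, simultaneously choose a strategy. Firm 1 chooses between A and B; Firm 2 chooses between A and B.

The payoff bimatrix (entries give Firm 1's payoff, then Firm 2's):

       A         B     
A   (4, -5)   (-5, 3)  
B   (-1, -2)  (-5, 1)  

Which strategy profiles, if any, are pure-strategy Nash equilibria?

(A, A): Firm 2 prefers B (3 > -5) — not an equilibrium.
(A, B): Firm 1 gets -5 ≥ -5 from B, and Firm 2 gets 3 ≥ -5 from A — Nash equilibrium.
(B, A): Firm 1 prefers A (4 > -1); Firm 2 prefers B (1 > -2) — not an equilibrium.
(B, B): Firm 1 gets -5 ≥ -5 from A, and Firm 2 gets 1 ≥ -2 from A — Nash equilibrium.

(A, B) and (B, B)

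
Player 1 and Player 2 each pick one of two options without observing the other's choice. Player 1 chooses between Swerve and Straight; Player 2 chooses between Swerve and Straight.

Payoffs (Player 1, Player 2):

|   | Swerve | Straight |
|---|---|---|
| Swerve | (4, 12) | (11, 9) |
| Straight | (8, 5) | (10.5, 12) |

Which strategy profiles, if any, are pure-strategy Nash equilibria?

(Swerve, Swerve): Player 1 prefers Straight (8 > 4) — not an equilibrium.
(Swerve, Straight): Player 2 prefers Swerve (12 > 9) — not an equilibrium.
(Straight, Swerve): Player 2 prefers Straight (12 > 5) — not an equilibrium.
(Straight, Straight): Player 1 prefers Swerve (11 > 10.5) — not an equilibrium.

none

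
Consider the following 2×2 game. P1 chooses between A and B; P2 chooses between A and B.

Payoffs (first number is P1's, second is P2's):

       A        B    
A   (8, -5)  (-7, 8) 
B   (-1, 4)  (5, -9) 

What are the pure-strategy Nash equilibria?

(A, A): P2 prefers B (8 > -5) — not an equilibrium.
(A, B): P1 prefers B (5 > -7) — not an equilibrium.
(B, A): P1 prefers A (8 > -1) — not an equilibrium.
(B, B): P2 prefers A (4 > -9) — not an equilibrium.

none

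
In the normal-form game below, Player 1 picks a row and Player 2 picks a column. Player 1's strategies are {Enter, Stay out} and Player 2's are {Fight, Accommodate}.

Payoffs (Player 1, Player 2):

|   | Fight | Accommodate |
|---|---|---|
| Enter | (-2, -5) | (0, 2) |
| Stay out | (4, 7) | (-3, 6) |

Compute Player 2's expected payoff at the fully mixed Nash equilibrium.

First find x, the probability Player 1 plays Enter, from Player 2's indifference between Fight and Accommodate: −5x + 7(1−x) = 2x + 6(1−x), giving x = 1/8.
Since Player 2 is indifferent in equilibrium, Player 2's expected payoff equals the payoff from either column against (1/8, 7/8). Using Fight: −5(1/8) + 7(7/8) = 11/2.

11/2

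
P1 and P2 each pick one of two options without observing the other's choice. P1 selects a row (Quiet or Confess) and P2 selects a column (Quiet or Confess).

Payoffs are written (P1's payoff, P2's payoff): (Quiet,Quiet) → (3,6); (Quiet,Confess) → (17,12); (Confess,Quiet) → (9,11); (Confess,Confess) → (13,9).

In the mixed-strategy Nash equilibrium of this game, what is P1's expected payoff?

First find y, the probability P2 plays Quiet, from P1's indifference between Quiet and Confess: 3y + 17(1−y) = 9y + 13(1−y), giving y = 2/5.
Since P1 is indifferent in equilibrium, P1's expected payoff equals the payoff from either row against (2/5, 3/5). Using Quiet: 3(2/5) + 17(3/5) = 57/5.

57/5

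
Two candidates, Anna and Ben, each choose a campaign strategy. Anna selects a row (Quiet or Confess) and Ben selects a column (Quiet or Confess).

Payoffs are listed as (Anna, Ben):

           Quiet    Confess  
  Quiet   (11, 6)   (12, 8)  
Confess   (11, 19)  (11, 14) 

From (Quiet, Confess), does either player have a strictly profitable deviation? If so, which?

Anna at (Quiet, Confess) earns 12; deviating to Confess yields 11 — not better.
Ben earns 8; deviating to Quiet yields 6 — not better.
Neither player can strictly improve; the profile is a Nash equilibrium.

Neither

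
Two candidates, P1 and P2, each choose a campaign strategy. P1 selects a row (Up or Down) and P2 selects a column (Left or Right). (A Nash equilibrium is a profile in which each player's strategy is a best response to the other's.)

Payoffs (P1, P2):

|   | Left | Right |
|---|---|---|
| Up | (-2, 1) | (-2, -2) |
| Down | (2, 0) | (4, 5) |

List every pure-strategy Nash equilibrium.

(Up, Left): P1 prefers Down (2 > -2) — not an equilibrium.
(Up, Right): P1 prefers Down (4 > -2); P2 prefers Left (1 > -2) — not an equilibrium.
(Down, Left): P2 prefers Right (5 > 0) — not an equilibrium.
(Down, Right): P1 gets 4 ≥ -2 from Up, and P2 gets 5 ≥ 0 from Left — Nash equilibrium.

(Down, Right)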